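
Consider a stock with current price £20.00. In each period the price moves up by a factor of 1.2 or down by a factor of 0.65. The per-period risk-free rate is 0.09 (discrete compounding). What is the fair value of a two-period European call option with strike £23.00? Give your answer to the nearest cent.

£3.12

Risk-neutral probability p = (1 + 0.09 − 0.65)/(1.2 − 0.65) = 0.4400/0.5500 = 0.8000
Terminal stock prices: S_uu = 28.8, S_ud = 15.6, S_dd = 8.45
Terminal payoffs (S − K): max(5.8, 0) = 5.8, max(-7.4, 0) = 0, max(-14.55, 0) = 0
Node u (S = 24): V_u = 1/1.09·[0.8000·5.8000 + 0.2000·0.0000] = 4.2569
Node d (S = 13): V_d = 1/1.09·[0.8000·0.0000 + 0.2000·0.0000] = 0.0000
Node 0 (S = 20): V_0 = 1/1.09·[0.8000·4.2569 + 0.2000·0.0000] = 3.1243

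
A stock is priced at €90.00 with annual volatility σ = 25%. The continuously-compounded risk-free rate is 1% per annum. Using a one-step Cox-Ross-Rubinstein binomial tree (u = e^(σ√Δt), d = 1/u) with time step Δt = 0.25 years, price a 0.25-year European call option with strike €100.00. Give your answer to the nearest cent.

€0.95

CRR parameters: u = e^(σ√Δt) = e^(0.25·√0.25) = 1.1331, d = 1/u = 0.8825
Per-period rate: rΔt = 0.01·0.25 = 0.0025, so R = e^0.0025 = 1.0025
Risk-neutral probability p = (e^0.0025 − 0.8825)/(1.1331 − 0.8825) = 0.1200/0.2507 = 0.4788
Terminal stock prices: S_u = 102, S_d = 79.42
Terminal payoffs (S − K): max(1.983, 0) = 1.983, max(-20.58, 0) = 0
Node 0 (S = 90): V_0 = e^(−0.0025)·[0.4788·1.9834 + 0.5212·0.0000] = 0.9472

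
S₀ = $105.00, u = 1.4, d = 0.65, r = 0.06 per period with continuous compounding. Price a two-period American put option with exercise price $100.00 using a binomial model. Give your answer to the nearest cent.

Risk-neutral probability p = (e^0.06 − 0.65)/(1.4 − 0.65) = 0.4118/0.7500 = 0.5491
Terminal stock prices: S_uu = 205.8, S_ud = 95.55, S_dd = 44.36
Terminal payoffs (K − S): max(-105.8, 0) = 0, max(4.45, 0) = 4.45, max(55.64, 0) = 55.64
Node u (S = 147): continuation = e^(−0.06)·[0.5491·0.0000 + 0.4509·4.4500] = 1.8896; exercise value = 0.0000 ≤ continuation, so V_u = 1.8896
Node d (S = 68.25): continuation = e^(−0.06)·[0.5491·4.4500 + 0.4509·55.6375] = 25.9265; exercise value = 31.7500 > continuation, so V_d = 31.7500 (exercise)
Node 0 (S = 105): continuation = e^(−0.06)·[0.5491·1.8896 + 0.4509·31.7500] = 14.4591; exercise value = 0.0000 ≤ continuation, so V_0 = 14.4591

$14.46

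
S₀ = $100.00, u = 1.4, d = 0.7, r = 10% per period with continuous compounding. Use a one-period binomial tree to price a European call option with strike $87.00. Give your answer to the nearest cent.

Risk-neutral probability p = (e^0.1 − 0.7)/(1.4 − 0.7) = 0.4052/0.7000 = 0.5788
Terminal stock prices: S_u = 140, S_d = 70
Terminal payoffs (S − K): max(53, 0) = 53, max(-17, 0) = 0
Node 0 (S = 100): V_0 = e^(−0.1)·[0.5788·53.0000 + 0.4212·0.0000] = 27.7579

$27.76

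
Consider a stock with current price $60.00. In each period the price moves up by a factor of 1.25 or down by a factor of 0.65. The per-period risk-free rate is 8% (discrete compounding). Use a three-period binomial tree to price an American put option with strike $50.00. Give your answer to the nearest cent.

Risk-neutral probability p = (1 + 0.08 − 0.65)/(1.25 − 0.65) = 0.4300/0.6000 = 0.7167
Terminal stock prices: S_uuu = 117.2, S_uud = 60.94, S_udd = 31.69, S_ddd = 16.48
Terminal payoffs (K − S): max(-67.19, 0) = 0, max(-10.94, 0) = 0, max(18.31, 0) = 18.31, max(33.52, 0) = 33.52
Node uu (S = 93.75): continuation = 1/1.08·[0.7167·0.0000 + 0.2833·0.0000] = 0.0000; exercise value = 0.0000 ≤ continuation, so V_uu = 0.0000
Node ud (S = 48.75): continuation = 1/1.08·[0.7167·0.0000 + 0.2833·18.3125] = 4.8042; exercise value = 1.2500 ≤ continuation, so V_ud = 4.8042
Node dd (S = 25.35): continuation = 1/1.08·[0.7167·18.3125 + 0.2833·33.5225] = 20.9463; exercise value = 24.6500 > continuation, so V_dd = 24.6500 (exercise)
Node u (S = 75): continuation = 1/1.08·[0.7167·0.0000 + 0.2833·4.8042] = 1.2604; exercise value = 0.0000 ≤ continuation, so V_u = 1.2604
Node d (S = 39): continuation = 1/1.08·[0.7167·4.8042 + 0.2833·24.6500] = 9.6548; exercise value = 11.0000 > continuation, so V_d = 11.0000 (exercise)
Node 0 (S = 60): continuation = 1/1.08·[0.7167·1.2604 + 0.2833·11.0000] = 3.7222; exercise value = 0.0000 ≤ continuation, so V_0 = 3.7222

$3.72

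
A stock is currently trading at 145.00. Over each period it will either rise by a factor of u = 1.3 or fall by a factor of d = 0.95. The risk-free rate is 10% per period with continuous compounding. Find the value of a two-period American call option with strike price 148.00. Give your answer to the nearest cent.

Risk-neutral probability p = (e^0.1 − 0.95)/(1.3 − 0.95) = 0.1552/0.3500 = 0.4433
Terminal stock prices: S_uu = 245.1, S_ud = 179.1, S_dd = 130.9
Terminal payoffs (S − K): max(97.05, 0) = 97.05, max(31.07, 0) = 31.07, max(-17.14, 0) = 0
Node u (S = 188.5): continuation = e^(−0.1)·[0.4433·97.0500 + 0.5567·31.0750] = 54.5841; exercise value = 40.5000 ≤ continuation, so V_u = 54.5841
Node d (S = 137.8): continuation = e^(−0.1)·[0.4433·31.0750 + 0.5567·0.0000] = 12.4659; exercise value = 0.0000 ≤ continuation, so V_d = 12.4659
Node 0 (S = 145): continuation = e^(−0.1)·[0.4433·54.5841 + 0.5567·12.4659] = 28.1756; exercise value = 0.0000 ≤ continuation, so V_0 = 28.1756

28.18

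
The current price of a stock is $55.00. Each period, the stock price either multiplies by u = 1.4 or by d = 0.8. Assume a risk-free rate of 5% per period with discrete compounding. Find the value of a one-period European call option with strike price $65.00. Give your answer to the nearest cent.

Risk-neutral probability p = (1 + 0.05 − 0.8)/(1.4 − 0.8) = 0.2500/0.6000 = 0.4167
Terminal stock prices: S_u = 77, S_d = 44
Terminal payoffs (S − K): max(12, 0) = 12, max(-21, 0) = 0
Node 0 (S = 55): V_0 = 1/1.05·[0.4167·12.0000 + 0.5833·0.0000] = 4.7619

$4.76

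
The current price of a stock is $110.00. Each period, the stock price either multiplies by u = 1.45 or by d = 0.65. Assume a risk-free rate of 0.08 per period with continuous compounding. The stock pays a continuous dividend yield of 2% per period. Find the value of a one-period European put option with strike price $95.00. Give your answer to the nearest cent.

$10.53

Per-period risk-free factor R = e^0.08 = 1.0833; dividend-adjusted growth = e^(0.08−0.02) = 1.0618.
Risk-neutral probability p = (1.0618 − 0.65)/(1.45 − 0.65) = 0.4118/0.8000 = 0.5148
Terminal stock prices: S_u = 159.5, S_d = 71.5
Terminal payoffs (K − S): max(-64.5, 0) = 0, max(23.5, 0) = 23.5
Node 0 (S = 110): V_0 = e^(−0.08)·[0.5148·0.0000 + 0.4852·23.5000] = 10.5257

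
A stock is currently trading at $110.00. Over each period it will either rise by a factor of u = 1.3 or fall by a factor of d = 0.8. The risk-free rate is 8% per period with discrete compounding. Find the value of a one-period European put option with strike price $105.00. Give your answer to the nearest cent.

Risk-neutral probability p = (1 + 0.08 − 0.8)/(1.3 − 0.8) = 0.2800/0.5000 = 0.5600
Terminal stock prices: S_u = 143, S_d = 88
Terminal payoffs (K − S): max(-38, 0) = 0, max(17, 0) = 17
Node 0 (S = 110): V_0 = 1/1.08·[0.5600·0.0000 + 0.4400·17.0000] = 6.9259

$6.93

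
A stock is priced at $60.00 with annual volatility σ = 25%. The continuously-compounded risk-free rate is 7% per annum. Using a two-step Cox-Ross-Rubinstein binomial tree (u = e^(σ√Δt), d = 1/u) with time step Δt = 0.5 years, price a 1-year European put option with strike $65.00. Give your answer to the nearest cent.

CRR parameters: u = e^(σ√Δt) = e^(0.25·√0.5) = 1.1934, d = 1/u = 0.8380
Per-period rate: rΔt = 0.07·0.5 = 0.035, so R = e^0.035 = 1.0356
Risk-neutral probability p = (e^0.035 − 0.8380)/(1.1934 − 0.8380) = 0.1977/0.3554 = 0.5561
Terminal stock prices: S_uu = 85.45, S_ud = 60, S_dd = 42.13
Terminal payoffs (K − S): max(-20.45, 0) = 0, max(5, 0) = 5, max(22.87, 0) = 22.87
Node u (S = 71.6): V_u = e^(−0.035)·[0.5561·0.0000 + 0.4439·5.0000] = 2.1429
Node d (S = 50.28): V_d = e^(−0.035)·[0.5561·5.0000 + 0.4439·22.8687] = 12.4863
Node 0 (S = 60): V_0 = e^(−0.035)·[0.5561·2.1429 + 0.4439·12.4863] = 6.5023

$6.50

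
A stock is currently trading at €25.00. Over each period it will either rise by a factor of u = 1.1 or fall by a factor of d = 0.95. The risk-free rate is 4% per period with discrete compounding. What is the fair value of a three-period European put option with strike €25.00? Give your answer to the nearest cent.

€0.25

Risk-neutral probability p = (1 + 0.04 − 0.95)/(1.1 − 0.95) = 0.0900/0.1500 = 0.6000
Terminal stock prices: S_uuu = 33.28, S_uud = 28.74, S_udd = 24.82, S_ddd = 21.43
Terminal payoffs (K − S): max(-8.275, 0) = 0, max(-3.738, 0) = 0, max(0.1812, 0) = 0.1812, max(3.566, 0) = 3.566
Node uu (S = 30.25): V_uu = 1/1.04·[0.6000·0.0000 + 0.4000·0.0000] = 0.0000
Node ud (S = 26.13): V_ud = 1/1.04·[0.6000·0.0000 + 0.4000·0.1812] = 0.0697
Node dd (S = 22.56): V_dd = 1/1.04·[0.6000·0.1812 + 0.4000·3.5656] = 1.4760
Node u (S = 27.5): V_u = 1/1.04·[0.6000·0.0000 + 0.4000·0.0697] = 0.0268
Node d (S = 23.75): V_d = 1/1.04·[0.6000·0.0697 + 0.4000·1.4760] = 0.6079
Node 0 (S = 25): V_0 = 1/1.04·[0.6000·0.0268 + 0.4000·0.6079] = 0.2493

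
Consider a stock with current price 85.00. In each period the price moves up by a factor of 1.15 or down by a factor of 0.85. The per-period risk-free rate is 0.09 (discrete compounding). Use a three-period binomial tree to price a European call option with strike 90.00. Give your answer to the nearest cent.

17.17

Risk-neutral probability p = (1 + 0.09 − 0.85)/(1.15 − 0.85) = 0.2400/0.3000 = 0.8000
Terminal stock prices: S_uuu = 129.3, S_uud = 95.55, S_udd = 70.62, S_ddd = 52.2
Terminal payoffs (S − K): max(39.27, 0) = 39.27, max(5.551, 0) = 5.551, max(-19.38, 0) = 0, max(-37.8, 0) = 0
Node uu (S = 112.4): V_uu = 1/1.09·[0.8000·39.2744 + 0.2000·5.5506] = 29.8437
Node ud (S = 83.09): V_ud = 1/1.09·[0.8000·5.5506 + 0.2000·0.0000] = 4.0739
Node dd (S = 61.41): V_dd = 1/1.09·[0.8000·0.0000 + 0.2000·0.0000] = 0.0000
Node u (S = 97.75): V_u = 1/1.09·[0.8000·29.8437 + 0.2000·4.0739] = 22.6511
Node d (S = 72.25): V_d = 1/1.09·[0.8000·4.0739 + 0.2000·0.0000] = 2.9900
Node 0 (S = 85): V_0 = 1/1.09·[0.8000·22.6511 + 0.2000·2.9900] = 17.1733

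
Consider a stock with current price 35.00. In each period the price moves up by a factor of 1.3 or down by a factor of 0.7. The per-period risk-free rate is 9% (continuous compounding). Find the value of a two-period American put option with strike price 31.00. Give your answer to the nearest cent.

Risk-neutral probability p = (e^0.09 − 0.7)/(1.3 − 0.7) = 0.3942/0.6000 = 0.6570
Terminal stock prices: S_uu = 59.15, S_ud = 31.85, S_dd = 17.15
Terminal payoffs (K − S): max(-28.15, 0) = 0, max(-0.85, 0) = 0, max(13.85, 0) = 13.85
Node u (S = 45.5): continuation = e^(−0.09)·[0.6570·0.0000 + 0.3430·0.0000] = 0.0000; exercise value = 0.0000 ≤ continuation, so V_u = 0.0000
Node d (S = 24.5): continuation = e^(−0.09)·[0.6570·0.0000 + 0.3430·13.8500] = 4.3422; exercise value = 6.5000 > continuation, so V_d = 6.5000 (exercise)
Node 0 (S = 35): continuation = e^(−0.09)·[0.6570·0.0000 + 0.3430·6.5000] = 2.0379; exercise value = 0.0000 ≤ continuation, so V_0 = 2.0379

2.04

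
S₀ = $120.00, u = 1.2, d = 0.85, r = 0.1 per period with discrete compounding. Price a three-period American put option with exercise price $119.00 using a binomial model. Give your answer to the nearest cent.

Risk-neutral probability p = (1 + 0.1 − 0.85)/(1.2 − 0.85) = 0.2500/0.3500 = 0.7143
Terminal stock prices: S_uuu = 207.4, S_uud = 146.9, S_udd = 104, S_ddd = 73.69
Terminal payoffs (K − S): max(-88.36, 0) = 0, max(-27.88, 0) = 0, max(14.96, 0) = 14.96, max(45.31, 0) = 45.31
Node uu (S = 172.8): continuation = 1/1.1·[0.7143·0.0000 + 0.2857·0.0000] = 0.0000; exercise value = 0.0000 ≤ continuation, so V_uu = 0.0000
Node ud (S = 122.4): continuation = 1/1.1·[0.7143·0.0000 + 0.2857·14.9600] = 3.8857; exercise value = 0.0000 ≤ continuation, so V_ud = 3.8857
Node dd (S = 86.7): continuation = 1/1.1·[0.7143·14.9600 + 0.2857·45.3050] = 21.4818; exercise value = 32.3000 > continuation, so V_dd = 32.3000 (exercise)
Node u (S = 144): continuation = 1/1.1·[0.7143·0.0000 + 0.2857·3.8857] = 1.0093; exercise value = 0.0000 ≤ continuation, so V_u = 1.0093
Node d (S = 102): continuation = 1/1.1·[0.7143·3.8857 + 0.2857·32.3000] = 10.9128; exercise value = 17.0000 > continuation, so V_d = 17.0000 (exercise)
Node 0 (S = 120): continuation = 1/1.1·[0.7143·1.0093 + 0.2857·17.0000] = 5.0710; exercise value = 0.0000 ≤ continuation, so V_0 = 5.0710

$5.07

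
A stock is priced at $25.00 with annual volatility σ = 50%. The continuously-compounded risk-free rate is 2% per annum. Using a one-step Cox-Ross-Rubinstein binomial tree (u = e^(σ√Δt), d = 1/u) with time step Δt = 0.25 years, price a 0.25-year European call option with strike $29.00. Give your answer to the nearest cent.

$1.38

CRR parameters: u = e^(σ√Δt) = e^(0.5·√0.25) = 1.2840, d = 1/u = 0.7788
Per-period rate: rΔt = 0.02·0.25 = 0.005, so R = e^0.005 = 1.0050
Risk-neutral probability p = (e^0.005 − 0.7788)/(1.2840 − 0.7788) = 0.2262/0.5052 = 0.4477
Terminal stock prices: S_u = 32.1, S_d = 19.47
Terminal payoffs (S − K): max(3.101, 0) = 3.101, max(-9.53, 0) = 0
Node 0 (S = 25): V_0 = e^(−0.005)·[0.4477·3.1006 + 0.5523·0.0000] = 1.3814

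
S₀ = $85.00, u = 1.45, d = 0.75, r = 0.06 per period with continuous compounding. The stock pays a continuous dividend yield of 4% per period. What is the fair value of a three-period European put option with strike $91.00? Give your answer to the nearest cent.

$18.56

Per-period risk-free factor R = e^0.06 = 1.0618; dividend-adjusted growth = e^(0.06−0.04) = 1.0202.
Risk-neutral probability p = (1.0202 − 0.75)/(1.45 − 0.75) = 0.2702/0.7000 = 0.3860
Terminal stock prices: S_uuu = 259.1, S_uud = 134, S_udd = 69.33, S_ddd = 35.86
Terminal payoffs (K − S): max(-168.1, 0) = 0, max(-43.03, 0) = 0, max(21.67, 0) = 21.67, max(55.14, 0) = 55.14
Node uu (S = 178.7): V_uu = e^(−0.06)·[0.3860·0.0000 + 0.6140·0.0000] = 0.0000
Node ud (S = 92.44): V_ud = e^(−0.06)·[0.3860·0.0000 + 0.6140·21.6719] = 12.5316
Node dd (S = 47.81): V_dd = e^(−0.06)·[0.3860·21.6719 + 0.6140·55.1406] = 39.7628
Node u (S = 123.2): V_u = e^(−0.06)·[0.3860·0.0000 + 0.6140·12.5316] = 7.2463
Node d (S = 63.75): V_d = e^(−0.06)·[0.3860·12.5316 + 0.6140·39.7628] = 27.5480
Node 0 (S = 85): V_0 = e^(−0.06)·[0.3860·7.2463 + 0.6140·27.5480] = 18.5636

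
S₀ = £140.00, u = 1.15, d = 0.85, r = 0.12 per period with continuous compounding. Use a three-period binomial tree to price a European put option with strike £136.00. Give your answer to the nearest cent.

£0.23

Risk-neutral probability p = (e^0.12 − 0.85)/(1.15 − 0.85) = 0.2775/0.3000 = 0.9250
Terminal stock prices: S_uuu = 212.9, S_uud = 157.4, S_udd = 116.3, S_ddd = 85.98
Terminal payoffs (K − S): max(-76.92, 0) = 0, max(-21.38, 0) = 0, max(19.68, 0) = 19.68, max(50.02, 0) = 50.02
Node uu (S = 185.1): V_uu = e^(−0.12)·[0.9250·0.0000 + 0.0750·0.0000] = 0.0000
Node ud (S = 136.8): V_ud = e^(−0.12)·[0.9250·0.0000 + 0.0750·19.6775] = 1.3091
Node dd (S = 101.1): V_dd = e^(−0.12)·[0.9250·19.6775 + 0.0750·50.0225] = 19.4712
Node u (S = 161): V_u = e^(−0.12)·[0.9250·0.0000 + 0.0750·1.3091] = 0.0871
Node d (S = 119): V_d = e^(−0.12)·[0.9250·1.3091 + 0.0750·19.4712] = 2.3694
Node 0 (S = 140): V_0 = e^(−0.12)·[0.9250·0.0871 + 0.0750·2.3694] = 0.2291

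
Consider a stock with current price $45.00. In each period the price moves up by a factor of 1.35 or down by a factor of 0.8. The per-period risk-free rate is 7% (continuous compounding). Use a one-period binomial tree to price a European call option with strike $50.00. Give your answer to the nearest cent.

$4.97

Risk-neutral probability p = (e^0.07 − 0.8)/(1.35 − 0.8) = 0.2725/0.5500 = 0.4955
Terminal stock prices: S_u = 60.75, S_d = 36
Terminal payoffs (S − K): max(10.75, 0) = 10.75, max(-14, 0) = 0
Node 0 (S = 45): V_0 = e^(−0.07)·[0.4955·10.7500 + 0.5045·0.0000] = 4.9662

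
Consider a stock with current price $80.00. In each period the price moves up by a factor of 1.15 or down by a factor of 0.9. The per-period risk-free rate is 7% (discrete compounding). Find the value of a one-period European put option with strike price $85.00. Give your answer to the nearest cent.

Risk-neutral probability p = (1 + 0.07 − 0.9)/(1.15 − 0.9) = 0.1700/0.2500 = 0.6800
Terminal stock prices: S_u = 92, S_d = 72
Terminal payoffs (K − S): max(-7, 0) = 0, max(13, 0) = 13
Node 0 (S = 80): V_0 = 1/1.07·[0.6800·0.0000 + 0.3200·13.0000] = 3.8879

$3.89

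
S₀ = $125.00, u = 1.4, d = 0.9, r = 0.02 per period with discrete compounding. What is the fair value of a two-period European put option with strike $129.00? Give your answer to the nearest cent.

$15.41

Risk-neutral probability p = (1 + 0.02 − 0.9)/(1.4 − 0.9) = 0.1200/0.5000 = 0.2400
Terminal stock prices: S_uu = 245, S_ud = 157.5, S_dd = 101.2
Terminal payoffs (K − S): max(-116, 0) = 0, max(-28.5, 0) = 0, max(27.75, 0) = 27.75
Node u (S = 175): V_u = 1/1.02·[0.2400·0.0000 + 0.7600·0.0000] = 0.0000
Node d (S = 112.5): V_d = 1/1.02·[0.2400·0.0000 + 0.7600·27.7500] = 20.6765
Node 0 (S = 125): V_0 = 1/1.02·[0.2400·0.0000 + 0.7600·20.6765] = 15.4060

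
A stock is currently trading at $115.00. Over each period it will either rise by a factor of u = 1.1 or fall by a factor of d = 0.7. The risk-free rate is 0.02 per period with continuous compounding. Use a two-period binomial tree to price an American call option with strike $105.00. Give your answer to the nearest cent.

Risk-neutral probability p = (e^0.02 − 0.7)/(1.1 − 0.7) = 0.3202/0.4000 = 0.8005
Terminal stock prices: S_uu = 139.2, S_ud = 88.55, S_dd = 56.35
Terminal payoffs (S − K): max(34.15, 0) = 34.15, max(-16.45, 0) = 0, max(-48.65, 0) = 0
Node u (S = 126.5): continuation = e^(−0.02)·[0.8005·34.1500 + 0.1995·0.0000] = 26.7959; exercise value = 21.5000 ≤ continuation, so V_u = 26.7959
Node d (S = 80.5): continuation = e^(−0.02)·[0.8005·0.0000 + 0.1995·0.0000] = 0.0000; exercise value = 0.0000 ≤ continuation, so V_d = 0.0000
Node 0 (S = 115): continuation = e^(−0.02)·[0.8005·26.7959 + 0.1995·0.0000] = 21.0254; exercise value = 10.0000 ≤ continuation, so V_0 = 21.0254

$21.03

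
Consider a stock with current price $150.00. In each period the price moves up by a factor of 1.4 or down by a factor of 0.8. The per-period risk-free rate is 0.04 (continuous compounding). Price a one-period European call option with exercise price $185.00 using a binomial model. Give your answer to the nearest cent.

$9.64

Risk-neutral probability p = (e^0.04 − 0.8)/(1.4 − 0.8) = 0.2408/0.6000 = 0.4014
Terminal stock prices: S_u = 210, S_d = 120
Terminal payoffs (S − K): max(25, 0) = 25, max(-65, 0) = 0
Node 0 (S = 150): V_0 = e^(−0.04)·[0.4014·25.0000 + 0.5986·0.0000] = 9.6404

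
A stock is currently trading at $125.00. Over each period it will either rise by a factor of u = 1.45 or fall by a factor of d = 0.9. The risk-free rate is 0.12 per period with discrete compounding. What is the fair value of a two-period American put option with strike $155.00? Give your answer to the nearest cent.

Risk-neutral probability p = (1 + 0.12 − 0.9)/(1.45 − 0.9) = 0.2200/0.5500 = 0.4000
Terminal stock prices: S_uu = 262.8, S_ud = 163.1, S_dd = 101.2
Terminal payoffs (K − S): max(-107.8, 0) = 0, max(-8.125, 0) = 0, max(53.75, 0) = 53.75
Node u (S = 181.2): continuation = 1/1.12·[0.4000·0.0000 + 0.6000·0.0000] = 0.0000; exercise value = 0.0000 ≤ continuation, so V_u = 0.0000
Node d (S = 112.5): continuation = 1/1.12·[0.4000·0.0000 + 0.6000·53.7500] = 28.7946; exercise value = 42.5000 > continuation, so V_d = 42.5000 (exercise)
Node 0 (S = 125): continuation = 1/1.12·[0.4000·0.0000 + 0.6000·42.5000] = 22.7679; exercise value = 30.0000 > continuation, so V_0 = 30.0000 (exercise)

$30.00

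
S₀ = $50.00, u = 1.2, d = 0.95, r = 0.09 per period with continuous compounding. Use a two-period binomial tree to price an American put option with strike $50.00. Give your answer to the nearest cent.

Risk-neutral probability p = (e^0.09 − 0.95)/(1.2 − 0.95) = 0.1442/0.2500 = 0.5767
Terminal stock prices: S_uu = 72, S_ud = 57, S_dd = 45.12
Terminal payoffs (K − S): max(-22, 0) = 0, max(-7, 0) = 0, max(4.875, 0) = 4.875
Node u (S = 60): continuation = e^(−0.09)·[0.5767·0.0000 + 0.4233·0.0000] = 0.0000; exercise value = 0.0000 ≤ continuation, so V_u = 0.0000
Node d (S = 47.5): continuation = e^(−0.09)·[0.5767·0.0000 + 0.4233·4.8750] = 1.8860; exercise value = 2.5000 > continuation, so V_d = 2.5000 (exercise)
Node 0 (S = 50): continuation = e^(−0.09)·[0.5767·0.0000 + 0.4233·2.5000] = 0.9672; exercise value = 0.0000 ≤ continuation, so V_0 = 0.9672

$0.97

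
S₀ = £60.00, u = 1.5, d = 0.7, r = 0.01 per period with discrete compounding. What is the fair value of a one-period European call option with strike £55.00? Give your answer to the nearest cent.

£13.43

Risk-neutral probability p = (1 + 0.01 − 0.7)/(1.5 − 0.7) = 0.3100/0.8000 = 0.3875
Terminal stock prices: S_u = 90, S_d = 42
Terminal payoffs (S − K): max(35, 0) = 35, max(-13, 0) = 0
Node 0 (S = 60): V_0 = 1/1.01·[0.3875·35.0000 + 0.6125·0.0000] = 13.4282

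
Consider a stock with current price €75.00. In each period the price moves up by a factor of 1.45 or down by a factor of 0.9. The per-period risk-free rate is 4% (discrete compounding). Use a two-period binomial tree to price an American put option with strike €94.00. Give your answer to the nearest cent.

€19.00

Risk-neutral probability p = (1 + 0.04 − 0.9)/(1.45 − 0.9) = 0.1400/0.5500 = 0.2545
Terminal stock prices: S_uu = 157.7, S_ud = 97.88, S_dd = 60.75
Terminal payoffs (K − S): max(-63.69, 0) = 0, max(-3.875, 0) = 0, max(33.25, 0) = 33.25
Node u (S = 108.8): continuation = 1/1.04·[0.2545·0.0000 + 0.7455·0.0000] = 0.0000; exercise value = 0.0000 ≤ continuation, so V_u = 0.0000
Node d (S = 67.5): continuation = 1/1.04·[0.2545·0.0000 + 0.7455·33.2500] = 23.8330; exercise value = 26.5000 > continuation, so V_d = 26.5000 (exercise)
Node 0 (S = 75): continuation = 1/1.04·[0.2545·0.0000 + 0.7455·26.5000] = 18.9948; exercise value = 19.0000 > continuation, so V_0 = 19.0000 (exercise)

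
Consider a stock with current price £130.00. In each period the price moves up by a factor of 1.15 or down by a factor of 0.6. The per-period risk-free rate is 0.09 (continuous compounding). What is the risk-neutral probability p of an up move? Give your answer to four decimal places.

Risk-neutral probability p = (e^0.09 − 0.6)/(1.15 − 0.6) = 0.4942/0.5500 = 0.8985

p = 0.8985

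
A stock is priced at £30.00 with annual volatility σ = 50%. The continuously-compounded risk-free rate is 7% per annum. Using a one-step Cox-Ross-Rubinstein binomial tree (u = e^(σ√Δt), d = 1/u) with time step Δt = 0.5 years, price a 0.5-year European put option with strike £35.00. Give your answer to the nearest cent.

£7.24

CRR parameters: u = e^(σ√Δt) = e^(0.5·√0.5) = 1.4241, d = 1/u = 0.7022
Per-period rate: rΔt = 0.07·0.5 = 0.035, so R = e^0.035 = 1.0356
Risk-neutral probability p = (e^0.035 − 0.7022)/(1.4241 − 0.7022) = 0.3334/0.7219 = 0.4619
Terminal stock prices: S_u = 42.72, S_d = 21.07
Terminal payoffs (K − S): max(-7.724, 0) = 0, max(13.93, 0) = 13.93
Node 0 (S = 30): V_0 = e^(−0.035)·[0.4619·0.0000 + 0.5381·13.9343] = 7.2407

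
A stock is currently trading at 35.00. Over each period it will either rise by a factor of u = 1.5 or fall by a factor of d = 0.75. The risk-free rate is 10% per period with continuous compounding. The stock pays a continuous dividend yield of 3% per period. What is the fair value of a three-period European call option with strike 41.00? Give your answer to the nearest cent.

8.77

Per-period risk-free factor R = e^0.1 = 1.1052; dividend-adjusted growth = e^(0.1−0.03) = 1.0725.
Risk-neutral probability p = (1.0725 − 0.75)/(1.5 − 0.75) = 0.3225/0.7500 = 0.4300
Terminal stock prices: S_uuu = 118.1, S_uud = 59.06, S_udd = 29.53, S_ddd = 14.77
Terminal payoffs (S − K): max(77.12, 0) = 77.12, max(18.06, 0) = 18.06, max(-11.47, 0) = 0, max(-26.23, 0) = 0
Node uu (S = 78.75): V_uu = e^(−0.1)·[0.4300·77.1250 + 0.5700·18.0625] = 39.3243
Node ud (S = 39.38): V_ud = e^(−0.1)·[0.4300·18.0625 + 0.5700·0.0000] = 7.0279
Node dd (S = 19.69): V_dd = e^(−0.1)·[0.4300·0.0000 + 0.5700·0.0000] = 0.0000
Node u (S = 52.5): V_u = e^(−0.1)·[0.4300·39.3243 + 0.5700·7.0279] = 18.9253
Node d (S = 26.25): V_d = e^(−0.1)·[0.4300·7.0279 + 0.5700·0.0000] = 2.7345
Node 0 (S = 35): V_0 = e^(−0.1)·[0.4300·18.9253 + 0.5700·2.7345] = 8.7740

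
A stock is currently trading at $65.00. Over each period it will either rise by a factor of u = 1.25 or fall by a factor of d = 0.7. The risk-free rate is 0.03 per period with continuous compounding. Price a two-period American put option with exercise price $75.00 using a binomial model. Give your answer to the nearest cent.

Risk-neutral probability p = (e^0.03 − 0.7)/(1.25 − 0.7) = 0.3305/0.5500 = 0.6008
Terminal stock prices: S_uu = 101.6, S_ud = 56.87, S_dd = 31.85
Terminal payoffs (K − S): max(-26.56, 0) = 0, max(18.13, 0) = 18.13, max(43.15, 0) = 43.15
Node u (S = 81.25): continuation = e^(−0.03)·[0.6008·0.0000 + 0.3992·18.1250] = 7.0212; exercise value = 0.0000 ≤ continuation, so V_u = 7.0212
Node d (S = 45.5): continuation = e^(−0.03)·[0.6008·18.1250 + 0.3992·43.1500] = 27.2834; exercise value = 29.5000 > continuation, so V_d = 29.5000 (exercise)
Node 0 (S = 65): continuation = e^(−0.03)·[0.6008·7.0212 + 0.3992·29.5000] = 15.5214; exercise value = 10.0000 ≤ continuation, so V_0 = 15.5214

$15.52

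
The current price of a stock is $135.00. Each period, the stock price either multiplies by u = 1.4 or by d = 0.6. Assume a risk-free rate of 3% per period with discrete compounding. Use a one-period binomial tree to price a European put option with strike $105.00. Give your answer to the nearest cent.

$10.78

Risk-neutral probability p = (1 + 0.03 − 0.6)/(1.4 − 0.6) = 0.4300/0.8000 = 0.5375
Terminal stock prices: S_u = 189, S_d = 81
Terminal payoffs (K − S): max(-84, 0) = 0, max(24, 0) = 24
Node 0 (S = 135): V_0 = 1/1.03·[0.5375·0.0000 + 0.4625·24.0000] = 10.7767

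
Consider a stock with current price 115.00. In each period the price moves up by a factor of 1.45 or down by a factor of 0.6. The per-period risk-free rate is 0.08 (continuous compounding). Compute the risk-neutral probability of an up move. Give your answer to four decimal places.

p = 0.5686

Risk-neutral probability p = (e^0.08 − 0.6)/(1.45 − 0.6) = 0.4833/0.8500 = 0.5686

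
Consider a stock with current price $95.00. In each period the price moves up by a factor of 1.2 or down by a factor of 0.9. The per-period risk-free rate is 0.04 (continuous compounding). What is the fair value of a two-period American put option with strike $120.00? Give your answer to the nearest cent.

$25.00

Risk-neutral probability p = (e^0.04 − 0.9)/(1.2 − 0.9) = 0.1408/0.3000 = 0.4694
Terminal stock prices: S_uu = 136.8, S_ud = 102.6, S_dd = 76.95
Terminal payoffs (K − S): max(-16.8, 0) = 0, max(17.4, 0) = 17.4, max(43.05, 0) = 43.05
Node u (S = 114): continuation = e^(−0.04)·[0.4694·0.0000 + 0.5306·17.4000] = 8.8709; exercise value = 6.0000 ≤ continuation, so V_u = 8.8709
Node d (S = 85.5): continuation = e^(−0.04)·[0.4694·17.4000 + 0.5306·43.0500] = 29.7947; exercise value = 34.5000 > continuation, so V_d = 34.5000 (exercise)
Node 0 (S = 95): continuation = e^(−0.04)·[0.4694·8.8709 + 0.5306·34.5000] = 21.5894; exercise value = 25.0000 > continuation, so V_0 = 25.0000 (exercise)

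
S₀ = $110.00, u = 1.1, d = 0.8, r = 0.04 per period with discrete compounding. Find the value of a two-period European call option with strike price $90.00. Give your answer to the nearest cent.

$27.51

Risk-neutral probability p = (1 + 0.04 − 0.8)/(1.1 − 0.8) = 0.2400/0.3000 = 0.8000
Terminal stock prices: S_uu = 133.1, S_ud = 96.8, S_dd = 70.4
Terminal payoffs (S − K): max(43.1, 0) = 43.1, max(6.8, 0) = 6.8, max(-19.6, 0) = 0
Node u (S = 121): V_u = 1/1.04·[0.8000·43.1000 + 0.2000·6.8000] = 34.4615
Node d (S = 88): V_d = 1/1.04·[0.8000·6.8000 + 0.2000·0.0000] = 5.2308
Node 0 (S = 110): V_0 = 1/1.04·[0.8000·34.4615 + 0.2000·5.2308] = 27.5148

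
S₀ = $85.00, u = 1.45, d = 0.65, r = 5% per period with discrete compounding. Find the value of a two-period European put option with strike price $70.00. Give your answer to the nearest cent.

$7.73

Risk-neutral probability p = (1 + 0.05 − 0.65)/(1.45 − 0.65) = 0.4000/0.8000 = 0.5000
Terminal stock prices: S_uu = 178.7, S_ud = 80.11, S_dd = 35.91
Terminal payoffs (K − S): max(-108.7, 0) = 0, max(-10.11, 0) = 0, max(34.09, 0) = 34.09
Node u (S = 123.2): V_u = 1/1.05·[0.5000·0.0000 + 0.5000·0.0000] = 0.0000
Node d (S = 55.25): V_d = 1/1.05·[0.5000·0.0000 + 0.5000·34.0875] = 16.2321
Node 0 (S = 85): V_0 = 1/1.05·[0.5000·0.0000 + 0.5000·16.2321] = 7.7296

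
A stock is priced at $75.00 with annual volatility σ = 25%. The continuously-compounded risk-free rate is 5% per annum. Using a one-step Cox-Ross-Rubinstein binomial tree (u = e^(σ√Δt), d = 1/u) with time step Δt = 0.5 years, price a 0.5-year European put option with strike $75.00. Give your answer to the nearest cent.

CRR parameters: u = e^(σ√Δt) = e^(0.25·√0.5) = 1.1934, d = 1/u = 0.8380
Per-period rate: rΔt = 0.05·0.5 = 0.025, so R = e^0.025 = 1.0253
Risk-neutral probability p = (e^0.025 − 0.8380)/(1.1934 − 0.8380) = 0.1873/0.3554 = 0.5272
Terminal stock prices: S_u = 89.5, S_d = 62.85
Terminal payoffs (K − S): max(-14.5, 0) = 0, max(12.15, 0) = 12.15
Node 0 (S = 75): V_0 = e^(−0.025)·[0.5272·0.0000 + 0.4728·12.1525] = 5.6044

$5.60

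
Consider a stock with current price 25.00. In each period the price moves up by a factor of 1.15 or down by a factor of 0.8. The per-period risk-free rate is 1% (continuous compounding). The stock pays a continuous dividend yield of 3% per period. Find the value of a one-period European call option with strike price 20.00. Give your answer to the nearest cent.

4.46

Per-period risk-free factor R = e^0.01 = 1.0101; dividend-adjusted growth = e^(0.01−0.03) = 0.9802.
Risk-neutral probability p = (0.9802 − 0.8)/(1.15 − 0.8) = 0.1802/0.3500 = 0.5149
Terminal stock prices: S_u = 28.75, S_d = 20
Terminal payoffs (S − K): max(8.75, 0) = 8.75, max(0, 0) = 0
Node 0 (S = 25): V_0 = e^(−0.01)·[0.5149·8.7500 + 0.4851·0.0000] = 4.4601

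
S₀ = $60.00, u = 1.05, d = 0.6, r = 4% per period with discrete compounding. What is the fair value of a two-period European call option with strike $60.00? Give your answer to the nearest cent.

Risk-neutral probability p = (1 + 0.04 − 0.6)/(1.05 − 0.6) = 0.4400/0.4500 = 0.9778
Terminal stock prices: S_uu = 66.15, S_ud = 37.8, S_dd = 21.6
Terminal payoffs (S − K): max(6.15, 0) = 6.15, max(-22.2, 0) = 0, max(-38.4, 0) = 0
Node u (S = 63): V_u = 1/1.04·[0.9778·6.1500 + 0.0222·0.0000] = 5.7821
Node d (S = 36): V_d = 1/1.04·[0.9778·0.0000 + 0.0222·0.0000] = 0.0000
Node 0 (S = 60): V_0 = 1/1.04·[0.9778·5.7821 + 0.0222·0.0000] = 5.4361

$5.44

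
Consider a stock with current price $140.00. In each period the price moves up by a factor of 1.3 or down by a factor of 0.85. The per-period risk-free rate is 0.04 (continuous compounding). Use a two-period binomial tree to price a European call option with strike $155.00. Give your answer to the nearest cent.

$13.54

Risk-neutral probability p = (e^0.04 − 0.85)/(1.3 − 0.85) = 0.1908/0.4500 = 0.4240
Terminal stock prices: S_uu = 236.6, S_ud = 154.7, S_dd = 101.1
Terminal payoffs (S − K): max(81.6, 0) = 81.6, max(-0.3, 0) = 0, max(-53.85, 0) = 0
Node u (S = 182): V_u = e^(−0.04)·[0.4240·81.6000 + 0.5760·0.0000] = 33.2437
Node d (S = 119): V_d = e^(−0.04)·[0.4240·0.0000 + 0.5760·0.0000] = 0.0000
Node 0 (S = 140): V_0 = e^(−0.04)·[0.4240·33.2437 + 0.5760·0.0000] = 13.5434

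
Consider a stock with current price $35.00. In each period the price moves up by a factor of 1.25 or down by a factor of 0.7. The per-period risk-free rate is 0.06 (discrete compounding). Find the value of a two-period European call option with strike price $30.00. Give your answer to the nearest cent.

Risk-neutral probability p = (1 + 0.06 − 0.7)/(1.25 − 0.7) = 0.3600/0.5500 = 0.6545
Terminal stock prices: S_uu = 54.69, S_ud = 30.62, S_dd = 17.15
Terminal payoffs (S − K): max(24.69, 0) = 24.69, max(0.625, 0) = 0.625, max(-12.85, 0) = 0
Node u (S = 43.75): V_u = 1/1.06·[0.6545·24.6875 + 0.3455·0.6250] = 15.4481
Node d (S = 24.5): V_d = 1/1.06·[0.6545·0.6250 + 0.3455·0.0000] = 0.3859
Node 0 (S = 35): V_0 = 1/1.06·[0.6545·15.4481 + 0.3455·0.3859] = 9.6649

$9.66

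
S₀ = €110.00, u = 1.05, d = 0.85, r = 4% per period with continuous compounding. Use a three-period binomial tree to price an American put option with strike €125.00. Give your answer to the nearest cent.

Risk-neutral probability p = (e^0.04 − 0.85)/(1.05 − 0.85) = 0.1908/0.2000 = 0.9541
Terminal stock prices: S_uuu = 127.3, S_uud = 103.1, S_udd = 83.45, S_ddd = 67.55
Terminal payoffs (K − S): max(-2.339, 0) = 0, max(21.92, 0) = 21.92, max(41.55, 0) = 41.55, max(57.45, 0) = 57.45
Node uu (S = 121.3): continuation = e^(−0.04)·[0.9541·0.0000 + 0.0459·21.9162] = 0.9675; exercise value = 3.7250 > continuation, so V_uu = 3.7250 (exercise)
Node ud (S = 98.17): continuation = e^(−0.04)·[0.9541·21.9162 + 0.0459·41.5513] = 21.9237; exercise value = 26.8250 > continuation, so V_ud = 26.8250 (exercise)
Node dd (S = 79.47): continuation = e^(−0.04)·[0.9541·41.5513 + 0.0459·57.4463] = 40.6237; exercise value = 45.5250 > continuation, so V_dd = 45.5250 (exercise)
Node u (S = 115.5): continuation = e^(−0.04)·[0.9541·3.7250 + 0.0459·26.8250] = 4.5987; exercise value = 9.5000 > continuation, so V_u = 9.5000 (exercise)
Node d (S = 93.5): continuation = e^(−0.04)·[0.9541·26.8250 + 0.0459·45.5250] = 26.5987; exercise value = 31.5000 > continuation, so V_d = 31.5000 (exercise)
Node 0 (S = 110): continuation = e^(−0.04)·[0.9541·9.5000 + 0.0459·31.5000] = 10.0987; exercise value = 15.0000 > continuation, so V_0 = 15.0000 (exercise)

€15.00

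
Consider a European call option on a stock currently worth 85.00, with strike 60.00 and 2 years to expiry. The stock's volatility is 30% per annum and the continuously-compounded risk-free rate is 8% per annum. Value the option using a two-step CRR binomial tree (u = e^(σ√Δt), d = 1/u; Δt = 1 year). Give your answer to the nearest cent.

CRR parameters: u = e^(σ√Δt) = e^(0.3·√1) = 1.3499, d = 1/u = 0.7408
Per-period rate: rΔt = 0.08·1 = 0.08, so R = e^0.08 = 1.0833
Risk-neutral probability p = (e^0.08 − 0.7408)/(1.3499 − 0.7408) = 0.3425/0.6090 = 0.5623
Terminal stock prices: S_uu = 154.9, S_ud = 85, S_dd = 46.65
Terminal payoffs (S − K): max(94.88, 0) = 94.88, max(25, 0) = 25, max(-13.35, 0) = 0
Node u (S = 114.7): V_u = e^(−0.08)·[0.5623·94.8801 + 0.4377·25.0000] = 59.3510
Node d (S = 62.97): V_d = e^(−0.08)·[0.5623·25.0000 + 0.4377·0.0000] = 12.9769
Node 0 (S = 85): V_0 = e^(−0.08)·[0.5623·59.3510 + 0.4377·12.9769] = 36.0509

36.05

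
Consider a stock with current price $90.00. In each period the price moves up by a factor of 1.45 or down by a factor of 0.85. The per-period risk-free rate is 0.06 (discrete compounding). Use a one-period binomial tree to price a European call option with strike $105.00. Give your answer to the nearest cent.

Risk-neutral probability p = (1 + 0.06 − 0.85)/(1.45 − 0.85) = 0.2100/0.6000 = 0.3500
Terminal stock prices: S_u = 130.5, S_d = 76.5
Terminal payoffs (S − K): max(25.5, 0) = 25.5, max(-28.5, 0) = 0
Node 0 (S = 90): V_0 = 1/1.06·[0.3500·25.5000 + 0.6500·0.0000] = 8.4198

$8.42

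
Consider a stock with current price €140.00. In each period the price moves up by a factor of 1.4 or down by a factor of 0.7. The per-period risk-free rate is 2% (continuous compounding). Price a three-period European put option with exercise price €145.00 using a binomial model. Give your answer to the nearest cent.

Risk-neutral probability p = (e^0.02 − 0.7)/(1.4 − 0.7) = 0.3202/0.7000 = 0.4574
Terminal stock prices: S_uuu = 384.2, S_uud = 192.1, S_udd = 96.04, S_ddd = 48.02
Terminal payoffs (K − S): max(-239.2, 0) = 0, max(-47.08, 0) = 0, max(48.96, 0) = 48.96, max(96.98, 0) = 96.98
Node uu (S = 274.4): V_uu = e^(−0.02)·[0.4574·0.0000 + 0.5426·0.0000] = 0.0000
Node ud (S = 137.2): V_ud = e^(−0.02)·[0.4574·0.0000 + 0.5426·48.9600] = 26.0382
Node dd (S = 68.6): V_dd = e^(−0.02)·[0.4574·48.9600 + 0.5426·96.9800] = 73.5288
Node u (S = 196): V_u = e^(−0.02)·[0.4574·0.0000 + 0.5426·26.0382] = 13.8478
Node d (S = 98): V_d = e^(−0.02)·[0.4574·26.0382 + 0.5426·73.5288] = 50.7793
Node 0 (S = 140): V_0 = e^(−0.02)·[0.4574·13.8478 + 0.5426·50.7793] = 33.2147

€33.21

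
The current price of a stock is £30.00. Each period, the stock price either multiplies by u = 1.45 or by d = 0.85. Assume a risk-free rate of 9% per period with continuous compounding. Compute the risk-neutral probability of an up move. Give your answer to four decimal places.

p = 0.4070

Risk-neutral probability p = (e^0.09 − 0.85)/(1.45 − 0.85) = 0.2442/0.6000 = 0.4070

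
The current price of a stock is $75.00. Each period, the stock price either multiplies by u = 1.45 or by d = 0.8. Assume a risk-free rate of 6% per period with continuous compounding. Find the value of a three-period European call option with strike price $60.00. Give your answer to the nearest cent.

$28.73

Risk-neutral probability p = (e^0.06 − 0.8)/(1.45 − 0.8) = 0.2618/0.6500 = 0.4028
Terminal stock prices: S_uuu = 228.6, S_uud = 126.2, S_udd = 69.6, S_ddd = 38.4
Terminal payoffs (S − K): max(168.6, 0) = 168.6, max(66.15, 0) = 66.15, max(9.6, 0) = 9.6, max(-21.6, 0) = 0
Node uu (S = 157.7): V_uu = e^(−0.06)·[0.4028·168.6469 + 0.5972·66.1500] = 101.1816
Node ud (S = 87): V_ud = e^(−0.06)·[0.4028·66.1500 + 0.5972·9.6000] = 30.4941
Node dd (S = 48): V_dd = e^(−0.06)·[0.4028·9.6000 + 0.5972·0.0000] = 3.6419
Node u (S = 108.8): V_u = e^(−0.06)·[0.4028·101.1816 + 0.5972·30.4941] = 55.5348
Node d (S = 60): V_d = e^(−0.06)·[0.4028·30.4941 + 0.5972·3.6419] = 13.6167
Node 0 (S = 75): V_0 = e^(−0.06)·[0.4028·55.5348 + 0.5972·13.6167] = 28.7260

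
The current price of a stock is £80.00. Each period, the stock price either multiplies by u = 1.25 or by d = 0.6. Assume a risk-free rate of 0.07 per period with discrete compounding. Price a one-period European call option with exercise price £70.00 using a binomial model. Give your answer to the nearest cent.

Risk-neutral probability p = (1 + 0.07 − 0.6)/(1.25 − 0.6) = 0.4700/0.6500 = 0.7231
Terminal stock prices: S_u = 100, S_d = 48
Terminal payoffs (S − K): max(30, 0) = 30, max(-22, 0) = 0
Node 0 (S = 80): V_0 = 1/1.07·[0.7231·30.0000 + 0.2769·0.0000] = 20.2732

£20.27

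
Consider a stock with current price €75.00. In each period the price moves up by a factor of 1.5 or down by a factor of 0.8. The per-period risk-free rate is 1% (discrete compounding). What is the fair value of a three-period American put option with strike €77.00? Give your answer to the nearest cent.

Risk-neutral probability p = (1 + 0.01 − 0.8)/(1.5 − 0.8) = 0.2100/0.7000 = 0.3000
Terminal stock prices: S_uuu = 253.1, S_uud = 135, S_udd = 72, S_ddd = 38.4
Terminal payoffs (K − S): max(-176.1, 0) = 0, max(-58, 0) = 0, max(5, 0) = 5, max(38.6, 0) = 38.6
Node uu (S = 168.8): continuation = 1/1.01·[0.3000·0.0000 + 0.7000·0.0000] = 0.0000; exercise value = 0.0000 ≤ continuation, so V_uu = 0.0000
Node ud (S = 90): continuation = 1/1.01·[0.3000·0.0000 + 0.7000·5.0000] = 3.4653; exercise value = 0.0000 ≤ continuation, so V_ud = 3.4653
Node dd (S = 48): continuation = 1/1.01·[0.3000·5.0000 + 0.7000·38.6000] = 28.2376; exercise value = 29.0000 > continuation, so V_dd = 29.0000 (exercise)
Node u (S = 112.5): continuation = 1/1.01·[0.3000·0.0000 + 0.7000·3.4653] = 2.4017; exercise value = 0.0000 ≤ continuation, so V_u = 2.4017
Node d (S = 60): continuation = 1/1.01·[0.3000·3.4653 + 0.7000·29.0000] = 21.1283; exercise value = 17.0000 ≤ continuation, so V_d = 21.1283
Node 0 (S = 75): continuation = 1/1.01·[0.3000·2.4017 + 0.7000·21.1283] = 15.3568; exercise value = 2.0000 ≤ continuation, so V_0 = 15.3568

€15.36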